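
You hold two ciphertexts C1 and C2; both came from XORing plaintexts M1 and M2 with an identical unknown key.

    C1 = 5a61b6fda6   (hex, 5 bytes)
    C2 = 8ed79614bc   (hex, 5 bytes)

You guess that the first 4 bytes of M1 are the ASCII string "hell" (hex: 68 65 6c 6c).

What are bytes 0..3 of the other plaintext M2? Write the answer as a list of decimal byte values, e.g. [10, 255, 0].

[188, 211, 76, 133]

First, C1 ⊕ C2 = (M1 ⊕ K) ⊕ (M2 ⊕ K) = M1 ⊕ M2, so the key drops out. Then M2 = (M1 ⊕ M2) ⊕ M1 over the first 4 bytes.
byte 0: (5a XOR 8e) XOR 68 = d4 XOR 68 = bc
byte 1: (61 XOR d7) XOR 65 = b6 XOR 65 = d3
byte 2: (b6 XOR 96) XOR 6c = 20 XOR 6c = 4c
byte 3: (fd XOR 14) XOR 6c = e9 XOR 6c = 85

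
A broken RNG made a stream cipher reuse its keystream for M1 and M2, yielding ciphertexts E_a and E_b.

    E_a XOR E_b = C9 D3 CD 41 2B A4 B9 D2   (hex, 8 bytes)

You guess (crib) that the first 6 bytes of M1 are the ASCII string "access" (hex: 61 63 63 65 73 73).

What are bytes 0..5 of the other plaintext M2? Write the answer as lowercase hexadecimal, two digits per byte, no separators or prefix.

Since E_a ⊕ E_b = M1 ⊕ M2, XORing with the guessed M1 bytes yields the corresponding M2 bytes: M2 = (E_a ⊕ E_b) ⊕ M1.
byte 0: c9 ^ 61 = a8
byte 1: d3 ^ 63 = b0
byte 2: cd ^ 63 = ae
byte 3: 41 ^ 65 = 24
byte 4: 2b ^ 73 = 58
byte 5: a4 ^ 73 = d7

a8b0ae2458d7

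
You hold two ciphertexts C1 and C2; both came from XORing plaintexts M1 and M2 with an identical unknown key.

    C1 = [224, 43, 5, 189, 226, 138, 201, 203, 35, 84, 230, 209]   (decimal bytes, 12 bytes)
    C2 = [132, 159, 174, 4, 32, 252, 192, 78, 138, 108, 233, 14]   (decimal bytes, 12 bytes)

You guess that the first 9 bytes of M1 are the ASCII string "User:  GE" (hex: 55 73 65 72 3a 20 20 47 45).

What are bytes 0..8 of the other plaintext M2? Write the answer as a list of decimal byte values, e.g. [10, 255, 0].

[49, 199, 206, 203, 248, 86, 41, 194, 236]

First, C1 ⊕ C2 = (M1 ⊕ K) ⊕ (M2 ⊕ K) = M1 ⊕ M2, so the key drops out. Then M2 = (M1 ⊕ M2) ⊕ M1 over the first 9 bytes.
byte 0: (e0 XOR 84) XOR 55 = 64 XOR 55 = 31
byte 1: (2b XOR 9f) XOR 73 = b4 XOR 73 = c7
byte 2: (05 XOR ae) XOR 65 = ab XOR 65 = ce
byte 3: (bd XOR 04) XOR 72 = b9 XOR 72 = cb
byte 4: (e2 XOR 20) XOR 3a = c2 XOR 3a = f8
byte 5: (8a XOR fc) XOR 20 = 76 XOR 20 = 56
byte 6: (c9 XOR c0) XOR 20 = 09 XOR 20 = 29
byte 7: (cb XOR 4e) XOR 47 = 85 XOR 47 = c2
byte 8: (23 XOR 8a) XOR 45 = a9 XOR 45 = ec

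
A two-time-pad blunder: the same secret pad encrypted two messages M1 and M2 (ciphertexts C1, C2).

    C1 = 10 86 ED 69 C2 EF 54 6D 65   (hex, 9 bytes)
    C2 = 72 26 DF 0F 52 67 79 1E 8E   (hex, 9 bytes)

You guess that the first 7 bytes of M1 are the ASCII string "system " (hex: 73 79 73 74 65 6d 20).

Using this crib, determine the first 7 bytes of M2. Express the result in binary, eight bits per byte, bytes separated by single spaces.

First, C1 ⊕ C2 = (M1 ⊕ K) ⊕ (M2 ⊕ K) = M1 ⊕ M2, so the key drops out. Then M2 = (M1 ⊕ M2) ⊕ M1 over the first 7 bytes.
byte 0: (10 ^ 72) ^ 73 = 62 ^ 73 = 11
byte 1: (86 ^ 26) ^ 79 = a0 ^ 79 = d9
byte 2: (ed ^ df) ^ 73 = 32 ^ 73 = 41
byte 3: (69 ^ 0f) ^ 74 = 66 ^ 74 = 12
byte 4: (c2 ^ 52) ^ 65 = 90 ^ 65 = f5
byte 5: (ef ^ 67) ^ 6d = 88 ^ 6d = e5
byte 6: (54 ^ 79) ^ 20 = 2d ^ 20 = 0d

00010001 11011001 01000001 00010010 11110101 11100101 00001101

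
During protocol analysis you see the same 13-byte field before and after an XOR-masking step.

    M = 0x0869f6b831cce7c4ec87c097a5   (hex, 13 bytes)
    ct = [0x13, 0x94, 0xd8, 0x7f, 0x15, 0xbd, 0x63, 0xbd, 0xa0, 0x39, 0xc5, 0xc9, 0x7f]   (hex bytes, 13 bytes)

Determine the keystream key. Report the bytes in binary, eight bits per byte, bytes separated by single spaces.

00011011 11111101 00101110 11000111 00100100 01110001 10000100 01111001 01001100 10111110 00000101 01011110 11011010

Since ct = M ⊕ key, XORing both sides with M gives key = M ⊕ ct.
00001000 xor 00010011 = 00011011
01101001 xor 10010100 = 11111101
11110110 xor 11011000 = 00101110
10111000 xor 01111111 = 11000111
00110001 xor 00010101 = 00100100
11001100 xor 10111101 = 01110001
11100111 xor 01100011 = 10000100
11000100 xor 10111101 = 01111001
11101100 xor 10100000 = 01001100
10000111 xor 00111001 = 10111110
11000000 xor 11000101 = 00000101
10010111 xor 11001001 = 01011110
10100101 xor 01111111 = 11011010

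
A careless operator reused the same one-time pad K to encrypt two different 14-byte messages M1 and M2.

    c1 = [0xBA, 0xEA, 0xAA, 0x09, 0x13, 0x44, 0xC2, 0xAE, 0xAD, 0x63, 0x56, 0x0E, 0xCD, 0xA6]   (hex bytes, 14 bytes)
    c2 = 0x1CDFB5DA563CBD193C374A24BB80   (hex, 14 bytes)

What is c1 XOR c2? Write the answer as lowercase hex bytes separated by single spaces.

a6 35 1f d3 45 78 7f b7 91 54 1c 2a 76 26

c1 ⊕ c2 = (M1 ⊕ K) ⊕ (M2 ⊕ K) = M1 ⊕ M2 — the shared key cancels under XOR.
ba ^ 1c = a6
ea ^ df = 35
aa ^ b5 = 1f
09 ^ da = d3
13 ^ 56 = 45
44 ^ 3c = 78
c2 ^ bd = 7f
ae ^ 19 = b7
ad ^ 3c = 91
63 ^ 37 = 54
56 ^ 4a = 1c
0e ^ 24 = 2a
cd ^ bb = 76
a6 ^ 80 = 26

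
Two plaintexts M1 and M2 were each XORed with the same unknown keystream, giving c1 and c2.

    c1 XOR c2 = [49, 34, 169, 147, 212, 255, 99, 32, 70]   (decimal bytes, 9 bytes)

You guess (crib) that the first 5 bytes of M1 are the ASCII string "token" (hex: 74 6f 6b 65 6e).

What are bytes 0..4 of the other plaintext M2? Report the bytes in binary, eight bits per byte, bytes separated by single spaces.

01000101 01001101 11000010 11110110 10111010

Since c1 ⊕ c2 = M1 ⊕ M2, XORing with the guessed M1 bytes yields the corresponding M2 bytes: M2 = (c1 ⊕ c2) ⊕ M1.
31 XOR 74 = 45
22 XOR 6f = 4d
a9 XOR 6b = c2
93 XOR 65 = f6
d4 XOR 6e = ba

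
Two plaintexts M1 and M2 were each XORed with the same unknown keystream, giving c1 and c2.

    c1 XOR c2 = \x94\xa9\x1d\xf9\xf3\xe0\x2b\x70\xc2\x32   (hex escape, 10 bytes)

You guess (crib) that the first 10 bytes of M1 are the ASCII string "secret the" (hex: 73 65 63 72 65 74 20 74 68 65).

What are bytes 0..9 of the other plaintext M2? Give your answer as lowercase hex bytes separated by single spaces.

Since c1 ⊕ c2 = M1 ⊕ M2, XORing with the guessed M1 bytes yields the corresponding M2 bytes: M2 = (c1 ⊕ c2) ⊕ M1.
byte 0: 148 ⊕ 115 = 231
byte 1: 169 ⊕ 101 = 204
byte 2:  29 ⊕  99 = 126
byte 3: 249 ⊕ 114 = 139
byte 4: 243 ⊕ 101 = 150
byte 5: 224 ⊕ 116 = 148
byte 6:  43 ⊕  32 =  11
byte 7: 112 ⊕ 116 =   4
byte 8: 194 ⊕ 104 = 170
byte 9:  50 ⊕ 101 =  87

e7 cc 7e 8b 96 94 0b 04 aa 57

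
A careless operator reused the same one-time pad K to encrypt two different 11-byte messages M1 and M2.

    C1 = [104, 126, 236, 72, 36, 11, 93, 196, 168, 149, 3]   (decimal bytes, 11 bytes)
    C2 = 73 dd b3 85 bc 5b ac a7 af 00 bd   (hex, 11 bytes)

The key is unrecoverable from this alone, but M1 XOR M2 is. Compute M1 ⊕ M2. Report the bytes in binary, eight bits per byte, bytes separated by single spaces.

C1 ⊕ C2 = (M1 ⊕ K) ⊕ (M2 ⊕ K) = M1 ⊕ M2 — the shared key cancels under XOR.
byte 0: 68 xor 73 = 1b
byte 1: 7e xor dd = a3
byte 2: ec xor b3 = 5f
byte 3: 48 xor 85 = cd
byte 4: 24 xor bc = 98
byte 5: 0b xor 5b = 50
byte 6: 5d xor ac = f1
byte 7: c4 xor a7 = 63
byte 8: a8 xor af = 07
byte 9: 95 xor 00 = 95
byte 10: 03 xor bd = be

00011011 10100011 01011111 11001101 10011000 01010000 11110001 01100011 00000111 10010101 10111110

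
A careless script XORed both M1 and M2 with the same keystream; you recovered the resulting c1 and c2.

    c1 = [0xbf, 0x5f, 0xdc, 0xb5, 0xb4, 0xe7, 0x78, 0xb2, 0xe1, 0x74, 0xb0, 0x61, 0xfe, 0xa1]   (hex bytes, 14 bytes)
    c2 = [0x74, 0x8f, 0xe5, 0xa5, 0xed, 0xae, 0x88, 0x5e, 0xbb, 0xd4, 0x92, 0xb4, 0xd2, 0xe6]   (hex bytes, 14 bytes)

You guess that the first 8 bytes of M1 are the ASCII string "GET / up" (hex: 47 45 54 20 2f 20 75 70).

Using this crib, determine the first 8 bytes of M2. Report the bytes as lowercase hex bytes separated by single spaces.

First, c1 ⊕ c2 = (M1 ⊕ K) ⊕ (M2 ⊕ K) = M1 ⊕ M2, so the key drops out. Then M2 = (M1 ⊕ M2) ⊕ M1 over the first 8 bytes.
byte 0: (bf XOR 74) XOR 47 = cb XOR 47 = 8c
byte 1: (5f XOR 8f) XOR 45 = d0 XOR 45 = 95
byte 2: (dc XOR e5) XOR 54 = 39 XOR 54 = 6d
byte 3: (b5 XOR a5) XOR 20 = 10 XOR 20 = 30
byte 4: (b4 XOR ed) XOR 2f = 59 XOR 2f = 76
byte 5: (e7 XOR ae) XOR 20 = 49 XOR 20 = 69
byte 6: (78 XOR 88) XOR 75 = f0 XOR 75 = 85
byte 7: (b2 XOR 5e) XOR 70 = ec XOR 70 = 9c

8c 95 6d 30 76 69 85 9c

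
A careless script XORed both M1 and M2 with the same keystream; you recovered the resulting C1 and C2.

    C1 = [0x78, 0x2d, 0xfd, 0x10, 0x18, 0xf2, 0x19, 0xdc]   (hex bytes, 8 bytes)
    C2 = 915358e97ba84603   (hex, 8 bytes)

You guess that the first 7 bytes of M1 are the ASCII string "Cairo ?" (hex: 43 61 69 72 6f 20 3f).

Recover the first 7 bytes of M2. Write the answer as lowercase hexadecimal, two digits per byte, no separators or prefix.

First, C1 ⊕ C2 = (M1 ⊕ K) ⊕ (M2 ⊕ K) = M1 ⊕ M2, so the key drops out. Then M2 = (M1 ⊕ M2) ⊕ M1 over the first 7 bytes.
byte 0: (78 ^ 91) ^ 43 = e9 ^ 43 = aa
byte 1: (2d ^ 53) ^ 61 = 7e ^ 61 = 1f
byte 2: (fd ^ 58) ^ 69 = a5 ^ 69 = cc
byte 3: (10 ^ e9) ^ 72 = f9 ^ 72 = 8b
byte 4: (18 ^ 7b) ^ 6f = 63 ^ 6f = 0c
byte 5: (f2 ^ a8) ^ 20 = 5a ^ 20 = 7a
byte 6: (19 ^ 46) ^ 3f = 5f ^ 3f = 60

aa1fcc8b0c7a60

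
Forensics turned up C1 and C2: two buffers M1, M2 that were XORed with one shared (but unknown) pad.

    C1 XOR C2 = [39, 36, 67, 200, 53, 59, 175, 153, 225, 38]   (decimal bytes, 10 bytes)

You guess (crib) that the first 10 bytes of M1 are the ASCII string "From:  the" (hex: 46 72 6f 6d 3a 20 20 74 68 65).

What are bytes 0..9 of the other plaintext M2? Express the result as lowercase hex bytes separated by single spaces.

61 56 2c a5 0f 1b 8f ed 89 43

Since C1 ⊕ C2 = M1 ⊕ M2, XORing with the guessed M1 bytes yields the corresponding M2 bytes: M2 = (C1 ⊕ C2) ⊕ M1.
byte 0: 00100111 xor 01000110 = 01100001
byte 1: 00100100 xor 01110010 = 01010110
byte 2: 01000011 xor 01101111 = 00101100
byte 3: 11001000 xor 01101101 = 10100101
byte 4: 00110101 xor 00111010 = 00001111
byte 5: 00111011 xor 00100000 = 00011011
byte 6: 10101111 xor 00100000 = 10001111
byte 7: 10011001 xor 01110100 = 11101101
byte 8: 11100001 xor 01101000 = 10001001
byte 9: 00100110 xor 01100101 = 01000011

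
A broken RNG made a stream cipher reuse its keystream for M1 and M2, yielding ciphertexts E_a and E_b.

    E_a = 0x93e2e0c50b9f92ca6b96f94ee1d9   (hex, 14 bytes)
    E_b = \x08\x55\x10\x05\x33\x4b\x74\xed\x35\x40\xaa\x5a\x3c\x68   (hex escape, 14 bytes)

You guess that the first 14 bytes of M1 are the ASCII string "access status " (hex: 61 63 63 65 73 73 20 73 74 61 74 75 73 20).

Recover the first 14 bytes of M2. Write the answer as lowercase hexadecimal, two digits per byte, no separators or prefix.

fad493a54ba7c6542ab72761ae91

First, E_a ⊕ E_b = (M1 ⊕ K) ⊕ (M2 ⊕ K) = M1 ⊕ M2, so the key drops out. Then M2 = (M1 ⊕ M2) ⊕ M1 over the first 14 bytes.
byte 0: (93 ^ 08) ^ 61 = 9b ^ 61 = fa
byte 1: (e2 ^ 55) ^ 63 = b7 ^ 63 = d4
byte 2: (e0 ^ 10) ^ 63 = f0 ^ 63 = 93
byte 3: (c5 ^ 05) ^ 65 = c0 ^ 65 = a5
byte 4: (0b ^ 33) ^ 73 = 38 ^ 73 = 4b
byte 5: (9f ^ 4b) ^ 73 = d4 ^ 73 = a7
byte 6: (92 ^ 74) ^ 20 = e6 ^ 20 = c6
byte 7: (ca ^ ed) ^ 73 = 27 ^ 73 = 54
byte 8: (6b ^ 35) ^ 74 = 5e ^ 74 = 2a
byte 9: (96 ^ 40) ^ 61 = d6 ^ 61 = b7
byte 10: (f9 ^ aa) ^ 74 = 53 ^ 74 = 27
byte 11: (4e ^ 5a) ^ 75 = 14 ^ 75 = 61
byte 12: (e1 ^ 3c) ^ 73 = dd ^ 73 = ae
byte 13: (d9 ^ 68) ^ 20 = b1 ^ 20 = 91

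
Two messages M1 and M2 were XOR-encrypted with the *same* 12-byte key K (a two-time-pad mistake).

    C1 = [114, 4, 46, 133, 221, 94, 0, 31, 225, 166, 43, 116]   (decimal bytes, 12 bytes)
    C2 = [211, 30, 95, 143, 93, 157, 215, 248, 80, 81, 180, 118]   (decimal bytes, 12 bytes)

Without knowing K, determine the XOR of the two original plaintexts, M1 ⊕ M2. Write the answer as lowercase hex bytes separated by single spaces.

C1 ⊕ C2 = (M1 ⊕ K) ⊕ (M2 ⊕ K) = M1 ⊕ M2 — the shared key cancels under XOR.
72 ^ d3 = a1
04 ^ 1e = 1a
2e ^ 5f = 71
85 ^ 8f = 0a
dd ^ 5d = 80
5e ^ 9d = c3
00 ^ d7 = d7
1f ^ f8 = e7
e1 ^ 50 = b1
a6 ^ 51 = f7
2b ^ b4 = 9f
74 ^ 76 = 02

a1 1a 71 0a 80 c3 d7 e7 b1 f7 9f 02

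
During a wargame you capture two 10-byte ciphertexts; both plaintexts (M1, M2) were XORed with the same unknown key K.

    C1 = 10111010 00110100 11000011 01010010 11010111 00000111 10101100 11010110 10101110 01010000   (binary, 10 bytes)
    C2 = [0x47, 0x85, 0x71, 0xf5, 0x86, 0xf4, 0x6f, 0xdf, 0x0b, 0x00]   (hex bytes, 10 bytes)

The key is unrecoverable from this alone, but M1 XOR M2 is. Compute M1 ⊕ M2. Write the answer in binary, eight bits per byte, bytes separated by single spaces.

C1 ⊕ C2 = (M1 ⊕ K) ⊕ (M2 ⊕ K) = M1 ⊕ M2 — the shared key cancels under XOR.
10111010 ^ 01000111 = 11111101
00110100 ^ 10000101 = 10110001
11000011 ^ 01110001 = 10110010
01010010 ^ 11110101 = 10100111
11010111 ^ 10000110 = 01010001
00000111 ^ 11110100 = 11110011
10101100 ^ 01101111 = 11000011
11010110 ^ 11011111 = 00001001
10101110 ^ 00001011 = 10100101
01010000 ^ 00000000 = 01010000

11111101 10110001 10110010 10100111 01010001 11110011 11000011 00001001 10100101 01010000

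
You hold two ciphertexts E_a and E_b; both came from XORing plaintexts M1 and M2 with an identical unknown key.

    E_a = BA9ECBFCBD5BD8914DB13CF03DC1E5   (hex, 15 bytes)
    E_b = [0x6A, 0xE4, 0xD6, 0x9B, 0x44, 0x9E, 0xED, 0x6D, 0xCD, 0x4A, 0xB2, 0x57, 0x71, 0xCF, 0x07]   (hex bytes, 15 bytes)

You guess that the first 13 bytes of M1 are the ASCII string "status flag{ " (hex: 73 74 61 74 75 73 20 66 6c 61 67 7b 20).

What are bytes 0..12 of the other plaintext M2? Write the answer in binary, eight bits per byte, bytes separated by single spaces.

First, E_a ⊕ E_b = (M1 ⊕ K) ⊕ (M2 ⊕ K) = M1 ⊕ M2, so the key drops out. Then M2 = (M1 ⊕ M2) ⊕ M1 over the first 13 bytes.
byte 0: (ba xor 6a) xor 73 = d0 xor 73 = a3
byte 1: (9e xor e4) xor 74 = 7a xor 74 = 0e
byte 2: (cb xor d6) xor 61 = 1d xor 61 = 7c
byte 3: (fc xor 9b) xor 74 = 67 xor 74 = 13
byte 4: (bd xor 44) xor 75 = f9 xor 75 = 8c
byte 5: (5b xor 9e) xor 73 = c5 xor 73 = b6
byte 6: (d8 xor ed) xor 20 = 35 xor 20 = 15
byte 7: (91 xor 6d) xor 66 = fc xor 66 = 9a
byte 8: (4d xor cd) xor 6c = 80 xor 6c = ec
byte 9: (b1 xor 4a) xor 61 = fb xor 61 = 9a
byte 10: (3c xor b2) xor 67 = 8e xor 67 = e9
byte 11: (f0 xor 57) xor 7b = a7 xor 7b = dc
byte 12: (3d xor 71) xor 20 = 4c xor 20 = 6c

10100011 00001110 01111100 00010011 10001100 10110110 00010101 10011010 11101100 10011010 11101001 11011100 01101100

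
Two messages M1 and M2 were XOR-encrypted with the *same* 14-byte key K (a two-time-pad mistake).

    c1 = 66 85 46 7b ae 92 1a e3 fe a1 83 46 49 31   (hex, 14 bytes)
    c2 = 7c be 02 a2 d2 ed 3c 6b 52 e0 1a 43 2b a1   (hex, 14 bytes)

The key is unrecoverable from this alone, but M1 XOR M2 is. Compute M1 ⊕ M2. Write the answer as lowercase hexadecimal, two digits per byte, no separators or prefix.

1a3b44d97c7f2688ac4199056290

c1 ⊕ c2 = (M1 ⊕ K) ⊕ (M2 ⊕ K) = M1 ⊕ M2 — the shared key cancels under XOR.
byte 0: 102 XOR 124 =  26
byte 1: 133 XOR 190 =  59
byte 2:  70 XOR   2 =  68
byte 3: 123 XOR 162 = 217
byte 4: 174 XOR 210 = 124
byte 5: 146 XOR 237 = 127
byte 6:  26 XOR  60 =  38
byte 7: 227 XOR 107 = 136
byte 8: 254 XOR  82 = 172
byte 9: 161 XOR 224 =  65
byte 10: 131 XOR  26 = 153
byte 11:  70 XOR  67 =   5
byte 12:  73 XOR  43 =  98
byte 13:  49 XOR 161 = 144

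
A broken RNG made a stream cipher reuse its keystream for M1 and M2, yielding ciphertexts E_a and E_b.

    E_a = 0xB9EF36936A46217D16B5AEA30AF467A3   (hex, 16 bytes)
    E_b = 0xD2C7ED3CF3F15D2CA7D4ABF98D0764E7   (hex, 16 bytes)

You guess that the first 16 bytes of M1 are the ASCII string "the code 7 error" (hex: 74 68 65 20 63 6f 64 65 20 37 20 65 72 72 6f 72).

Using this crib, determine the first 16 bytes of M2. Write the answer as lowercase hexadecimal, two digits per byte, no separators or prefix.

1f40be8ffad818349156253ff5816c36

First, E_a ⊕ E_b = (M1 ⊕ K) ⊕ (M2 ⊕ K) = M1 ⊕ M2, so the key drops out. Then M2 = (M1 ⊕ M2) ⊕ M1 over the first 16 bytes.
byte 0: (b9 XOR d2) XOR 74 = 6b XOR 74 = 1f
byte 1: (ef XOR c7) XOR 68 = 28 XOR 68 = 40
byte 2: (36 XOR ed) XOR 65 = db XOR 65 = be
byte 3: (93 XOR 3c) XOR 20 = af XOR 20 = 8f
byte 4: (6a XOR f3) XOR 63 = 99 XOR 63 = fa
byte 5: (46 XOR f1) XOR 6f = b7 XOR 6f = d8
byte 6: (21 XOR 5d) XOR 64 = 7c XOR 64 = 18
byte 7: (7d XOR 2c) XOR 65 = 51 XOR 65 = 34
byte 8: (16 XOR a7) XOR 20 = b1 XOR 20 = 91
byte 9: (b5 XOR d4) XOR 37 = 61 XOR 37 = 56
byte 10: (ae XOR ab) XOR 20 = 05 XOR 20 = 25
byte 11: (a3 XOR f9) XOR 65 = 5a XOR 65 = 3f
byte 12: (0a XOR 8d) XOR 72 = 87 XOR 72 = f5
byte 13: (f4 XOR 07) XOR 72 = f3 XOR 72 = 81
byte 14: (67 XOR 64) XOR 6f = 03 XOR 6f = 6c
byte 15: (a3 XOR e7) XOR 72 = 44 XOR 72 = 36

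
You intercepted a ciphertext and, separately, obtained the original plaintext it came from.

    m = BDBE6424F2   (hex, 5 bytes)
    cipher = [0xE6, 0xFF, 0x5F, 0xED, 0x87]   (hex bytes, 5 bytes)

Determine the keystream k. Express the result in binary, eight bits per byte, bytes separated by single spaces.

Since cipher = m ⊕ k, XORing both sides with m gives k = m ⊕ cipher.
bd xor e6 = 5b
be xor ff = 41
64 xor 5f = 3b
24 xor ed = c9
f2 xor 87 = 75

01011011 01000001 00111011 11001001 01110101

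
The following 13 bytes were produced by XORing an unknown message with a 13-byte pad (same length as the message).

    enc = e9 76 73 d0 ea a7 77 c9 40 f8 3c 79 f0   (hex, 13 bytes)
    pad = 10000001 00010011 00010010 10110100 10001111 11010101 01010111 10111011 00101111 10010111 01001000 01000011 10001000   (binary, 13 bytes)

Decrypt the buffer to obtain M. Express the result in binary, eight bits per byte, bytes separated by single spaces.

XOR is its own inverse, so applying the key byte-wise gives the result directly.
11101001 ⊕ 10000001 = 01101000
01110110 ⊕ 00010011 = 01100101
01110011 ⊕ 00010010 = 01100001
11010000 ⊕ 10110100 = 01100100
11101010 ⊕ 10001111 = 01100101
10100111 ⊕ 11010101 = 01110010
01110111 ⊕ 01010111 = 00100000
11001001 ⊕ 10111011 = 01110010
01000000 ⊕ 00101111 = 01101111
11111000 ⊕ 10010111 = 01101111
00111100 ⊕ 01001000 = 01110100
01111001 ⊕ 01000011 = 00111010
11110000 ⊕ 10001000 = 01111000

01101000 01100101 01100001 01100100 01100101 01110010 00100000 01110010 01101111 01101111 01110100 00111010 01111000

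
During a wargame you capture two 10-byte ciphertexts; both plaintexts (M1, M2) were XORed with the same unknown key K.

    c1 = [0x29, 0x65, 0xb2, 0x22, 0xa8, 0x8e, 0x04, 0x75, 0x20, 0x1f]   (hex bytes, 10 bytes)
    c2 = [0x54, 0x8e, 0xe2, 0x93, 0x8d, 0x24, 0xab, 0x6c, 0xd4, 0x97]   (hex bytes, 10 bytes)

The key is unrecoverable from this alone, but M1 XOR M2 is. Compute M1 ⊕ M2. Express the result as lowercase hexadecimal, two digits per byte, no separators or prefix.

7deb50b125aaaf19f488

c1 ⊕ c2 = (M1 ⊕ K) ⊕ (M2 ⊕ K) = M1 ⊕ M2 — the shared key cancels under XOR.
byte 0: 29 ⊕ 54 = 7d
byte 1: 65 ⊕ 8e = eb
byte 2: b2 ⊕ e2 = 50
byte 3: 22 ⊕ 93 = b1
byte 4: a8 ⊕ 8d = 25
byte 5: 8e ⊕ 24 = aa
byte 6: 04 ⊕ ab = af
byte 7: 75 ⊕ 6c = 19
byte 8: 20 ⊕ d4 = f4
byte 9: 1f ⊕ 97 = 88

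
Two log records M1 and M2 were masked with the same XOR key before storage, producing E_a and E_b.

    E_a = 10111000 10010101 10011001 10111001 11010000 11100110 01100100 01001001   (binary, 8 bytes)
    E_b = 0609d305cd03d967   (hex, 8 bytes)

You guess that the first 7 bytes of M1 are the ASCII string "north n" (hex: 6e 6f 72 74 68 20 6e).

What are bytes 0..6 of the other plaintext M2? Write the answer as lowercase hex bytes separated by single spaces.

d0 f3 38 c8 75 c5 d3

First, E_a ⊕ E_b = (M1 ⊕ K) ⊕ (M2 ⊕ K) = M1 ⊕ M2, so the key drops out. Then M2 = (M1 ⊕ M2) ⊕ M1 over the first 7 bytes.
byte 0: (b8 ^ 06) ^ 6e = be ^ 6e = d0
byte 1: (95 ^ 09) ^ 6f = 9c ^ 6f = f3
byte 2: (99 ^ d3) ^ 72 = 4a ^ 72 = 38
byte 3: (b9 ^ 05) ^ 74 = bc ^ 74 = c8
byte 4: (d0 ^ cd) ^ 68 = 1d ^ 68 = 75
byte 5: (e6 ^ 03) ^ 20 = e5 ^ 20 = c5
byte 6: (64 ^ d9) ^ 6e = bd ^ 6e = d3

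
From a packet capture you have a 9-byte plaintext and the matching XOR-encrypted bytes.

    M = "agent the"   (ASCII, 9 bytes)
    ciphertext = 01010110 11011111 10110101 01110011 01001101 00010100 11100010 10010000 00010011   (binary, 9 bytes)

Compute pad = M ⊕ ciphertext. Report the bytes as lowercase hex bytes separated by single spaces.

Since ciphertext = M ⊕ pad, XORing both sides with M gives pad = M ⊕ ciphertext.
byte 0: 01100001 ⊕ 01010110 = 00110111
byte 1: 01100111 ⊕ 11011111 = 10111000
byte 2: 01100101 ⊕ 10110101 = 11010000
byte 3: 01101110 ⊕ 01110011 = 00011101
byte 4: 01110100 ⊕ 01001101 = 00111001
byte 5: 00100000 ⊕ 00010100 = 00110100
byte 6: 01110100 ⊕ 11100010 = 10010110
byte 7: 01101000 ⊕ 10010000 = 11111000
byte 8: 01100101 ⊕ 00010011 = 01110110

37 b8 d0 1d 39 34 96 f8 76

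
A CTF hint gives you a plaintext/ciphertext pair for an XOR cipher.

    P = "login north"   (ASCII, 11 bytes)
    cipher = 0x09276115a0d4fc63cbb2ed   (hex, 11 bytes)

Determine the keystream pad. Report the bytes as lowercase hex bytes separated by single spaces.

Since cipher = P ⊕ pad, XORing both sides with P gives pad = P ⊕ cipher.
01101100 xor 00001001 = 01100101
01101111 xor 00100111 = 01001000
01100111 xor 01100001 = 00000110
01101001 xor 00010101 = 01111100
01101110 xor 10100000 = 11001110
00100000 xor 11010100 = 11110100
01101110 xor 11111100 = 10010010
01101111 xor 01100011 = 00001100
01110010 xor 11001011 = 10111001
01110100 xor 10110010 = 11000110
01101000 xor 11101101 = 10000101

65 48 06 7c ce f4 92 0c b9 c6 85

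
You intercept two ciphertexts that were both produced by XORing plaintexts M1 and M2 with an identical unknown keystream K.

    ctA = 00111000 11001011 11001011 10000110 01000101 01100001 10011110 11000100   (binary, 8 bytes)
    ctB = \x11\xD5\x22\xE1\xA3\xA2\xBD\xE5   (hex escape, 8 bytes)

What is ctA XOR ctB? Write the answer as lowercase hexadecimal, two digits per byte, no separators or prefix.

291ee967e6c32321

ctA ⊕ ctB = (M1 ⊕ K) ⊕ (M2 ⊕ K) = M1 ⊕ M2 — the shared key cancels under XOR.
byte 0: 38 XOR 11 = 29
byte 1: cb XOR d5 = 1e
byte 2: cb XOR 22 = e9
byte 3: 86 XOR e1 = 67
byte 4: 45 XOR a3 = e6
byte 5: 61 XOR a2 = c3
byte 6: 9e XOR bd = 23
byte 7: c4 XOR e5 = 21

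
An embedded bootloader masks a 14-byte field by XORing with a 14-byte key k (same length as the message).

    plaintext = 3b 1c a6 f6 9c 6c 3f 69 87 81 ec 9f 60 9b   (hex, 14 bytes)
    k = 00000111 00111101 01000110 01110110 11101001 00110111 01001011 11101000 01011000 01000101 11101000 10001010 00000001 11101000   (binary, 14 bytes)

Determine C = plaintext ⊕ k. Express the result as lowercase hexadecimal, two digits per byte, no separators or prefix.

3c21e080755b7481dfc404156173

3b ⊕ 07 = 3c
1c ⊕ 3d = 21
a6 ⊕ 46 = e0
f6 ⊕ 76 = 80
9c ⊕ e9 = 75
6c ⊕ 37 = 5b
3f ⊕ 4b = 74
69 ⊕ e8 = 81
87 ⊕ 58 = df
81 ⊕ 45 = c4
ec ⊕ e8 = 04
9f ⊕ 8a = 15
60 ⊕ 01 = 61
9b ⊕ e8 = 73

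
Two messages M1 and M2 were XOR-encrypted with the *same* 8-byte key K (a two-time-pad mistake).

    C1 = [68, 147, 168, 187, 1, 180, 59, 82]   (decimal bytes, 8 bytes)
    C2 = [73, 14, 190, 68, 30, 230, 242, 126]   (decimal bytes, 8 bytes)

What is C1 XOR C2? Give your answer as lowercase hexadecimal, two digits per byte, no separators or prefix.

C1 ⊕ C2 = (M1 ⊕ K) ⊕ (M2 ⊕ K) = M1 ⊕ M2 — the shared key cancels under XOR.
 68 xor  73 =  13
147 xor  14 = 157
168 xor 190 =  22
187 xor  68 = 255
  1 xor  30 =  31
180 xor 230 =  82
 59 xor 242 = 201
 82 xor 126 =  44

0d9d16ff1f52c92c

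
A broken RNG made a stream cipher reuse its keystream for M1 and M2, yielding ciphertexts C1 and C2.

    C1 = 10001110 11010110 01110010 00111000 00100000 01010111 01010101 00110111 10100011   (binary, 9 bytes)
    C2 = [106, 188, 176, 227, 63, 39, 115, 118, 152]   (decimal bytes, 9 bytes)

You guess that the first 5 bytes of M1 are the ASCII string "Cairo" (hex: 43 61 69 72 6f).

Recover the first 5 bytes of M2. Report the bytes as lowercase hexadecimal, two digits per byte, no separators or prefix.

First, C1 ⊕ C2 = (M1 ⊕ K) ⊕ (M2 ⊕ K) = M1 ⊕ M2, so the key drops out. Then M2 = (M1 ⊕ M2) ⊕ M1 over the first 5 bytes.
byte 0: (8e xor 6a) xor 43 = e4 xor 43 = a7
byte 1: (d6 xor bc) xor 61 = 6a xor 61 = 0b
byte 2: (72 xor b0) xor 69 = c2 xor 69 = ab
byte 3: (38 xor e3) xor 72 = db xor 72 = a9
byte 4: (20 xor 3f) xor 6f = 1f xor 6f = 70

a70baba970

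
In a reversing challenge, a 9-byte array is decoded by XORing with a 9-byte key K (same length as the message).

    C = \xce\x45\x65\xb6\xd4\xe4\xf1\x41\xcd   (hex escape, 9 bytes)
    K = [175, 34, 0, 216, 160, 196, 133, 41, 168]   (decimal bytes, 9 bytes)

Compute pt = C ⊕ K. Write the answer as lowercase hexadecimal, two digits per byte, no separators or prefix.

6167656e7420746865

ce XOR af = 61
45 XOR 22 = 67
65 XOR 00 = 65
b6 XOR d8 = 6e
d4 XOR a0 = 74
e4 XOR c4 = 20
f1 XOR 85 = 74
41 XOR 29 = 68
cd XOR a8 = 65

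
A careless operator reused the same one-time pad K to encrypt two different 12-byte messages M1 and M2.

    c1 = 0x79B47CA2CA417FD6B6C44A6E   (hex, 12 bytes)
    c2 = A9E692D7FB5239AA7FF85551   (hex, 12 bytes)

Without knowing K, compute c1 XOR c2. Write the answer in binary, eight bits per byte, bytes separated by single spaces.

c1 ⊕ c2 = (M1 ⊕ K) ⊕ (M2 ⊕ K) = M1 ⊕ M2 — the shared key cancels under XOR.
79 XOR a9 = d0
b4 XOR e6 = 52
7c XOR 92 = ee
a2 XOR d7 = 75
ca XOR fb = 31
41 XOR 52 = 13
7f XOR 39 = 46
d6 XOR aa = 7c
b6 XOR 7f = c9
c4 XOR f8 = 3c
4a XOR 55 = 1f
6e XOR 51 = 3f

11010000 01010010 11101110 01110101 00110001 00010011 01000110 01111100 11001001 00111100 00011111 00111111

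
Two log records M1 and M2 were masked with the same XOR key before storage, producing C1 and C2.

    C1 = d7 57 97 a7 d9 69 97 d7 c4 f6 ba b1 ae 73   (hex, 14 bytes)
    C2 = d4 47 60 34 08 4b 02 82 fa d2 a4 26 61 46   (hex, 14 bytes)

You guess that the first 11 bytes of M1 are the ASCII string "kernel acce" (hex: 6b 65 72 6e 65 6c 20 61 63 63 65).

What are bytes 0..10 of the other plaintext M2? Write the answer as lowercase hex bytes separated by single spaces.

First, C1 ⊕ C2 = (M1 ⊕ K) ⊕ (M2 ⊕ K) = M1 ⊕ M2, so the key drops out. Then M2 = (M1 ⊕ M2) ⊕ M1 over the first 11 bytes.
byte 0: (d7 XOR d4) XOR 6b = 03 XOR 6b = 68
byte 1: (57 XOR 47) XOR 65 = 10 XOR 65 = 75
byte 2: (97 XOR 60) XOR 72 = f7 XOR 72 = 85
byte 3: (a7 XOR 34) XOR 6e = 93 XOR 6e = fd
byte 4: (d9 XOR 08) XOR 65 = d1 XOR 65 = b4
byte 5: (69 XOR 4b) XOR 6c = 22 XOR 6c = 4e
byte 6: (97 XOR 02) XOR 20 = 95 XOR 20 = b5
byte 7: (d7 XOR 82) XOR 61 = 55 XOR 61 = 34
byte 8: (c4 XOR fa) XOR 63 = 3e XOR 63 = 5d
byte 9: (f6 XOR d2) XOR 63 = 24 XOR 63 = 47
byte 10: (ba XOR a4) XOR 65 = 1e XOR 65 = 7b

68 75 85 fd b4 4e b5 34 5d 47 7b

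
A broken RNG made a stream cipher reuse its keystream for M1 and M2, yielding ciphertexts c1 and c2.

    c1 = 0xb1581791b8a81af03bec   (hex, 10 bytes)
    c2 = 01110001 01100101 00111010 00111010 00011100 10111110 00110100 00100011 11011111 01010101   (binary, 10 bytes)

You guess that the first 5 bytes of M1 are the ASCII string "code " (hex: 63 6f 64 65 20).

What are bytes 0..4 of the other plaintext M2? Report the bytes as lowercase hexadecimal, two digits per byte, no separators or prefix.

First, c1 ⊕ c2 = (M1 ⊕ K) ⊕ (M2 ⊕ K) = M1 ⊕ M2, so the key drops out. Then M2 = (M1 ⊕ M2) ⊕ M1 over the first 5 bytes.
byte 0: (b1 XOR 71) XOR 63 = c0 XOR 63 = a3
byte 1: (58 XOR 65) XOR 6f = 3d XOR 6f = 52
byte 2: (17 XOR 3a) XOR 64 = 2d XOR 64 = 49
byte 3: (91 XOR 3a) XOR 65 = ab XOR 65 = ce
byte 4: (b8 XOR 1c) XOR 20 = a4 XOR 20 = 84

a35249ce84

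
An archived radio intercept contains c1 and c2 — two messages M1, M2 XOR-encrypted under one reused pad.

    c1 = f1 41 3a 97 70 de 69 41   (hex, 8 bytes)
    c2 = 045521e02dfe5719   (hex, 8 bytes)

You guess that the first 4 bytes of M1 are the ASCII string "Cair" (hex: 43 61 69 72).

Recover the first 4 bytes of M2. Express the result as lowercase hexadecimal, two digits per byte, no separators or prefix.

b6757205

First, c1 ⊕ c2 = (M1 ⊕ K) ⊕ (M2 ⊕ K) = M1 ⊕ M2, so the key drops out. Then M2 = (M1 ⊕ M2) ⊕ M1 over the first 4 bytes.
byte 0: (f1 ⊕ 04) ⊕ 43 = f5 ⊕ 43 = b6
byte 1: (41 ⊕ 55) ⊕ 61 = 14 ⊕ 61 = 75
byte 2: (3a ⊕ 21) ⊕ 69 = 1b ⊕ 69 = 72
byte 3: (97 ⊕ e0) ⊕ 72 = 77 ⊕ 72 = 05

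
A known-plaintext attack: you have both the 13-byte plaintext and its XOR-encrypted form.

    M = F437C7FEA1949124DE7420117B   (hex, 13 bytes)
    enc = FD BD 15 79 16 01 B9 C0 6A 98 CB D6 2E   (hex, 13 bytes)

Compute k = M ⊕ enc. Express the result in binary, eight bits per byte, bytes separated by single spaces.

00001001 10001010 11010010 10000111 10110111 10010101 00101000 11100100 10110100 11101100 11101011 11000111 01010101

Since enc = M ⊕ k, XORing both sides with M gives k = M ⊕ enc.
244 ^ 253 =   9
 55 ^ 189 = 138
199 ^  21 = 210
254 ^ 121 = 135
161 ^  22 = 183
148 ^   1 = 149
145 ^ 185 =  40
 36 ^ 192 = 228
222 ^ 106 = 180
116 ^ 152 = 236
 32 ^ 203 = 235
 17 ^ 214 = 199
123 ^  46 =  85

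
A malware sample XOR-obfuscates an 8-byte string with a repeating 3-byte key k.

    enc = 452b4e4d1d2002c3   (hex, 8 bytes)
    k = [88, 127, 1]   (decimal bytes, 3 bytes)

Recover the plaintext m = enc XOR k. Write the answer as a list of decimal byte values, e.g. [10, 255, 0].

[29, 84, 79, 21, 98, 33, 90, 188]

The 3-byte key repeats, so the effective keystream is 58 7f 01 58 7f 01 58 7f.
byte 0: 01000101 ⊕ 01011000 = 00011101
byte 1: 00101011 ⊕ 01111111 = 01010100
byte 2: 01001110 ⊕ 00000001 = 01001111
byte 3: 01001101 ⊕ 01011000 = 00010101
byte 4: 00011101 ⊕ 01111111 = 01100010
byte 5: 00100000 ⊕ 00000001 = 00100001
byte 6: 00000010 ⊕ 01011000 = 01011010
byte 7: 11000011 ⊕ 01111111 = 10111100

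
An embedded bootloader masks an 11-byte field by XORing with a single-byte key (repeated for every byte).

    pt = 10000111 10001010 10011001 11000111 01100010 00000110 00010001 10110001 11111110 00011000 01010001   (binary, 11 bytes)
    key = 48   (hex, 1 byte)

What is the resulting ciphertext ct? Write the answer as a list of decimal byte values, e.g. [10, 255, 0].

[207, 194, 209, 143, 42, 78, 89, 249, 182, 80, 25]

The 1-byte key repeats, so the effective keystream is 48 48 48 48 48 48 48 48 48 48 48.
byte 0: 10000111 ^ 01001000 = 11001111
byte 1: 10001010 ^ 01001000 = 11000010
byte 2: 10011001 ^ 01001000 = 11010001
byte 3: 11000111 ^ 01001000 = 10001111
byte 4: 01100010 ^ 01001000 = 00101010
byte 5: 00000110 ^ 01001000 = 01001110
byte 6: 00010001 ^ 01001000 = 01011001
byte 7: 10110001 ^ 01001000 = 11111001
byte 8: 11111110 ^ 01001000 = 10110110
byte 9: 00011000 ^ 01001000 = 01010000
byte 10: 01010001 ^ 01001000 = 00011001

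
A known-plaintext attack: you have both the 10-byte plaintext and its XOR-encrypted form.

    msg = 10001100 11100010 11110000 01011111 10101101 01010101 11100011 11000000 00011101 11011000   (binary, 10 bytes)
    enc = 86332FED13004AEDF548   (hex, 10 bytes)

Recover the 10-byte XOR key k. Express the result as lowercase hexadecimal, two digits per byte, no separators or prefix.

0ad1dfb2be55a92de890

Since enc = msg ⊕ k, XORing both sides with msg gives k = msg ⊕ enc.
140 xor 134 =  10
226 xor  51 = 209
240 xor  47 = 223
 95 xor 237 = 178
173 xor  19 = 190
 85 xor   0 =  85
227 xor  74 = 169
192 xor 237 =  45
 29 xor 245 = 232
216 xor  72 = 144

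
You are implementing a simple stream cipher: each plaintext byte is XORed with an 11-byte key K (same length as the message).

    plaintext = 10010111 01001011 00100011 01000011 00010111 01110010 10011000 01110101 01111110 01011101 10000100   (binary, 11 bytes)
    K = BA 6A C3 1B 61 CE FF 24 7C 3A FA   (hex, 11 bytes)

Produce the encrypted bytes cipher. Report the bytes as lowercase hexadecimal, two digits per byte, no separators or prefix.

XOR is its own inverse, so applying the key byte-wise gives the result directly.
151 ⊕ 186 =  45
 75 ⊕ 106 =  33
 35 ⊕ 195 = 224
 67 ⊕  27 =  88
 23 ⊕  97 = 118
114 ⊕ 206 = 188
152 ⊕ 255 = 103
117 ⊕  36 =  81
126 ⊕ 124 =   2
 93 ⊕  58 = 103
132 ⊕ 250 = 126

2d21e05876bc675102677e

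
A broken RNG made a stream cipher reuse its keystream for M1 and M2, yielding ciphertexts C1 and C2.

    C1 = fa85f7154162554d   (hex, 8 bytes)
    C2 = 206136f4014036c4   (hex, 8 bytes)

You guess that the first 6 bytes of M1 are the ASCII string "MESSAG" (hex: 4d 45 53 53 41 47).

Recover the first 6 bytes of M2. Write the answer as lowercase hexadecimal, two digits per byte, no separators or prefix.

First, C1 ⊕ C2 = (M1 ⊕ K) ⊕ (M2 ⊕ K) = M1 ⊕ M2, so the key drops out. Then M2 = (M1 ⊕ M2) ⊕ M1 over the first 6 bytes.
byte 0: (fa ⊕ 20) ⊕ 4d = da ⊕ 4d = 97
byte 1: (85 ⊕ 61) ⊕ 45 = e4 ⊕ 45 = a1
byte 2: (f7 ⊕ 36) ⊕ 53 = c1 ⊕ 53 = 92
byte 3: (15 ⊕ f4) ⊕ 53 = e1 ⊕ 53 = b2
byte 4: (41 ⊕ 01) ⊕ 41 = 40 ⊕ 41 = 01
byte 5: (62 ⊕ 40) ⊕ 47 = 22 ⊕ 47 = 65

97a192b20165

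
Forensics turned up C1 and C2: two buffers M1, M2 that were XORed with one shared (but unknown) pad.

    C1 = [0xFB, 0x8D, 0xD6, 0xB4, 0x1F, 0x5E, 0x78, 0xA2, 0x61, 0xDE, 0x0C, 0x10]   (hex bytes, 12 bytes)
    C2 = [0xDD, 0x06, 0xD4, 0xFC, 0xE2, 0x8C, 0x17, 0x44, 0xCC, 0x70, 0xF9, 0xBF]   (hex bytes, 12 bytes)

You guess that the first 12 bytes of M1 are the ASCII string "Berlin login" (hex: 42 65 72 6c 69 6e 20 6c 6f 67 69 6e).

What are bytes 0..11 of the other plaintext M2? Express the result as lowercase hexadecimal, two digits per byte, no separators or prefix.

64ee702494bc4f8ac2c99cc1

First, C1 ⊕ C2 = (M1 ⊕ K) ⊕ (M2 ⊕ K) = M1 ⊕ M2, so the key drops out. Then M2 = (M1 ⊕ M2) ⊕ M1 over the first 12 bytes.
byte 0: (fb xor dd) xor 42 = 26 xor 42 = 64
byte 1: (8d xor 06) xor 65 = 8b xor 65 = ee
byte 2: (d6 xor d4) xor 72 = 02 xor 72 = 70
byte 3: (b4 xor fc) xor 6c = 48 xor 6c = 24
byte 4: (1f xor e2) xor 69 = fd xor 69 = 94
byte 5: (5e xor 8c) xor 6e = d2 xor 6e = bc
byte 6: (78 xor 17) xor 20 = 6f xor 20 = 4f
byte 7: (a2 xor 44) xor 6c = e6 xor 6c = 8a
byte 8: (61 xor cc) xor 6f = ad xor 6f = c2
byte 9: (de xor 70) xor 67 = ae xor 67 = c9
byte 10: (0c xor f9) xor 69 = f5 xor 69 = 9c
byte 11: (10 xor bf) xor 6e = af xor 6e = c1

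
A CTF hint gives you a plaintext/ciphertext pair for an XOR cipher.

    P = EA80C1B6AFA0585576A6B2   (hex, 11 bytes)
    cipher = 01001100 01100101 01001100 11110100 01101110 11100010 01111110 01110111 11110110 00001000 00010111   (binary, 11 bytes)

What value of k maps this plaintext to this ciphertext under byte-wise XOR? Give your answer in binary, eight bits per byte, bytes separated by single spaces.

Since cipher = P ⊕ k, XORing both sides with P gives k = P ⊕ cipher.
ea ^ 4c = a6
80 ^ 65 = e5
c1 ^ 4c = 8d
b6 ^ f4 = 42
af ^ 6e = c1
a0 ^ e2 = 42
58 ^ 7e = 26
55 ^ 77 = 22
76 ^ f6 = 80
a6 ^ 08 = ae
b2 ^ 17 = a5

10100110 11100101 10001101 01000010 11000001 01000010 00100110 00100010 10000000 10101110 10100101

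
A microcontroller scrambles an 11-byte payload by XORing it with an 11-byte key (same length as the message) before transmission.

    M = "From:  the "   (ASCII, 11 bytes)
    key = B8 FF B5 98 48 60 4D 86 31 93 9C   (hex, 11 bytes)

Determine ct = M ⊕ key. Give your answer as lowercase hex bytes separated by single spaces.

fe 8d da f5 72 40 6d f2 59 f6 bc

XOR is its own inverse, so applying the key byte-wise gives the result directly.
46 ⊕ b8 = fe
72 ⊕ ff = 8d
6f ⊕ b5 = da
6d ⊕ 98 = f5
3a ⊕ 48 = 72
20 ⊕ 60 = 40
20 ⊕ 4d = 6d
74 ⊕ 86 = f2
68 ⊕ 31 = 59
65 ⊕ 93 = f6
20 ⊕ 9c = bc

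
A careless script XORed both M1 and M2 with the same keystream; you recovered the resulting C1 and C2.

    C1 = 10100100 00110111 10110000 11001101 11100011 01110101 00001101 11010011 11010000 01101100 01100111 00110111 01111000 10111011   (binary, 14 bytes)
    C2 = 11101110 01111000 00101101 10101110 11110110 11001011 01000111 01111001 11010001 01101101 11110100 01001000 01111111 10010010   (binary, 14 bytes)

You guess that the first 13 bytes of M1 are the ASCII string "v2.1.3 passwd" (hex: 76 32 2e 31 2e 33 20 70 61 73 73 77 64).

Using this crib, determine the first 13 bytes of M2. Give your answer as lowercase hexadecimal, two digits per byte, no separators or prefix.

3c7db3523b8d6ada6072e00863

First, C1 ⊕ C2 = (M1 ⊕ K) ⊕ (M2 ⊕ K) = M1 ⊕ M2, so the key drops out. Then M2 = (M1 ⊕ M2) ⊕ M1 over the first 13 bytes.
byte 0: (a4 ⊕ ee) ⊕ 76 = 4a ⊕ 76 = 3c
byte 1: (37 ⊕ 78) ⊕ 32 = 4f ⊕ 32 = 7d
byte 2: (b0 ⊕ 2d) ⊕ 2e = 9d ⊕ 2e = b3
byte 3: (cd ⊕ ae) ⊕ 31 = 63 ⊕ 31 = 52
byte 4: (e3 ⊕ f6) ⊕ 2e = 15 ⊕ 2e = 3b
byte 5: (75 ⊕ cb) ⊕ 33 = be ⊕ 33 = 8d
byte 6: (0d ⊕ 47) ⊕ 20 = 4a ⊕ 20 = 6a
byte 7: (d3 ⊕ 79) ⊕ 70 = aa ⊕ 70 = da
byte 8: (d0 ⊕ d1) ⊕ 61 = 01 ⊕ 61 = 60
byte 9: (6c ⊕ 6d) ⊕ 73 = 01 ⊕ 73 = 72
byte 10: (67 ⊕ f4) ⊕ 73 = 93 ⊕ 73 = e0
byte 11: (37 ⊕ 48) ⊕ 77 = 7f ⊕ 77 = 08
byte 12: (78 ⊕ 7f) ⊕ 64 = 07 ⊕ 64 = 63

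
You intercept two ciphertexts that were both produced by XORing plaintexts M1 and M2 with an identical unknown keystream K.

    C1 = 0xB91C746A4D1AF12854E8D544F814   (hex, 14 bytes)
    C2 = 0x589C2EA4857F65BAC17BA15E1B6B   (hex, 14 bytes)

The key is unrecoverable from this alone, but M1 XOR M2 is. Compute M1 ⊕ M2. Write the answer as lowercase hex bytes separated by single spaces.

e1 80 5a ce c8 65 94 92 95 93 74 1a e3 7f

C1 ⊕ C2 = (M1 ⊕ K) ⊕ (M2 ⊕ K) = M1 ⊕ M2 — the shared key cancels under XOR.
b9 xor 58 = e1
1c xor 9c = 80
74 xor 2e = 5a
6a xor a4 = ce
4d xor 85 = c8
1a xor 7f = 65
f1 xor 65 = 94
28 xor ba = 92
54 xor c1 = 95
e8 xor 7b = 93
d5 xor a1 = 74
44 xor 5e = 1a
f8 xor 1b = e3
14 xor 6b = 7f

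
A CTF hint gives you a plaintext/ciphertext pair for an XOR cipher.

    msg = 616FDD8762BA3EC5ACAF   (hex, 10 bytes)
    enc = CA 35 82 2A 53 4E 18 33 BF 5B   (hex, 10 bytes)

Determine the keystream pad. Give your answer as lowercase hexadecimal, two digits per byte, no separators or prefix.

ab5a5fad31f426f613f4

Since enc = msg ⊕ pad, XORing both sides with msg gives pad = msg ⊕ enc.
byte 0: 61 ^ ca = ab
byte 1: 6f ^ 35 = 5a
byte 2: dd ^ 82 = 5f
byte 3: 87 ^ 2a = ad
byte 4: 62 ^ 53 = 31
byte 5: ba ^ 4e = f4
byte 6: 3e ^ 18 = 26
byte 7: c5 ^ 33 = f6
byte 8: ac ^ bf = 13
byte 9: af ^ 5b = f4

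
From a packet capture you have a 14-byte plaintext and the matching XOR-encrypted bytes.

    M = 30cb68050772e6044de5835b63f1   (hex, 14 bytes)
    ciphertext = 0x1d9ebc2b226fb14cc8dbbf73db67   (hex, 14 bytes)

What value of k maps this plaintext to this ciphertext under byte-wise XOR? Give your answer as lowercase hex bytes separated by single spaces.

Since ciphertext = M ⊕ k, XORing both sides with M gives k = M ⊕ ciphertext.
30 XOR 1d = 2d
cb XOR 9e = 55
68 XOR bc = d4
05 XOR 2b = 2e
07 XOR 22 = 25
72 XOR 6f = 1d
e6 XOR b1 = 57
04 XOR 4c = 48
4d XOR c8 = 85
e5 XOR db = 3e
83 XOR bf = 3c
5b XOR 73 = 28
63 XOR db = b8
f1 XOR 67 = 96

2d 55 d4 2e 25 1d 57 48 85 3e 3c 28 b8 96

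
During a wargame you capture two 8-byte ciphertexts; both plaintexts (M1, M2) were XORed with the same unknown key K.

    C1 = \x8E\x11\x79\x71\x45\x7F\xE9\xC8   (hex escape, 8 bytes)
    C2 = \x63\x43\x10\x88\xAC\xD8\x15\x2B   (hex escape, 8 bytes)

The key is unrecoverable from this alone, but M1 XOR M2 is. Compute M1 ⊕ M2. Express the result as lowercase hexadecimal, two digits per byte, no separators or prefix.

ed5269f9e9a7fce3

C1 ⊕ C2 = (M1 ⊕ K) ⊕ (M2 ⊕ K) = M1 ⊕ M2 — the shared key cancels under XOR.
byte 0: 8e XOR 63 = ed
byte 1: 11 XOR 43 = 52
byte 2: 79 XOR 10 = 69
byte 3: 71 XOR 88 = f9
byte 4: 45 XOR ac = e9
byte 5: 7f XOR d8 = a7
byte 6: e9 XOR 15 = fc
byte 7: c8 XOR 2b = e3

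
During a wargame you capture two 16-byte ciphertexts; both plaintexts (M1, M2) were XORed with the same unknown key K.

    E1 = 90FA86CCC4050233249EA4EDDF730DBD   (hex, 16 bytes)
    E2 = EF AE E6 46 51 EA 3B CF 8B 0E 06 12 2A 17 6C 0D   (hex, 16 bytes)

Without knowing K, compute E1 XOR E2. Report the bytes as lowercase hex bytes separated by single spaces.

E1 ⊕ E2 = (M1 ⊕ K) ⊕ (M2 ⊕ K) = M1 ⊕ M2 — the shared key cancels under XOR.
90 XOR ef = 7f
fa XOR ae = 54
86 XOR e6 = 60
cc XOR 46 = 8a
c4 XOR 51 = 95
05 XOR ea = ef
02 XOR 3b = 39
33 XOR cf = fc
24 XOR 8b = af
9e XOR 0e = 90
a4 XOR 06 = a2
ed XOR 12 = ff
df XOR 2a = f5
73 XOR 17 = 64
0d XOR 6c = 61
bd XOR 0d = b0

7f 54 60 8a 95 ef 39 fc af 90 a2 ff f5 64 61 b0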